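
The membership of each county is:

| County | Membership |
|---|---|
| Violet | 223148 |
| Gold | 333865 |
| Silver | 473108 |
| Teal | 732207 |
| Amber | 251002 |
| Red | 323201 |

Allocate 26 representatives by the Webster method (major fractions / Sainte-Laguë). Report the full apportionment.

Standard divisor 2336531/26 ≈ 89866.577; standard quotas: Violet 2.483, Gold 3.715, Silver 5.265, Teal 8.148, Amber 2.793, Red 3.596.
Rounding to the nearest integer gives Violet 2, Gold 4, Silver 5, Teal 8, Amber 3, Red 4 — total 26, matching the house size, so no adjustment is needed.

Violet: 2, Gold: 4, Silver: 5, Teal: 8, Amber: 3, Red: 4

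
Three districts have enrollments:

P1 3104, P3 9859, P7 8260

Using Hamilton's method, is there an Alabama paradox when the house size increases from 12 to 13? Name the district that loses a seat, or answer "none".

none

At 12 seats: P1 2, P3 5, P7 5.
At 13 seats: P1 2, P3 6, P7 5.
No district's allocation decreased.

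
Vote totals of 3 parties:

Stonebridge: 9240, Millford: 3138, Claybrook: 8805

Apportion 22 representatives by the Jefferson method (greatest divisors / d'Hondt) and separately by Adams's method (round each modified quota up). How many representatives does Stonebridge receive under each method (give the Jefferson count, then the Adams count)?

10 and 9

Jefferson: Stonebridge 10, Millford 3, Claybrook 9.
Adams: Stonebridge 9, Millford 4, Claybrook 9.
Stonebridge gets 10 under Jefferson and 9 under Adams.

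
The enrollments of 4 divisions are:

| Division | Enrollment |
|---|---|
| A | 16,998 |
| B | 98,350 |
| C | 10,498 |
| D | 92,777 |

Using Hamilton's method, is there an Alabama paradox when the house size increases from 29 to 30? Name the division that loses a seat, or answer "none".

C

At 29 seats: A 2, B 13, C 2, D 12.
At 30 seats: A 2, B 14, C 1, D 13.
C drops from 2 to 1.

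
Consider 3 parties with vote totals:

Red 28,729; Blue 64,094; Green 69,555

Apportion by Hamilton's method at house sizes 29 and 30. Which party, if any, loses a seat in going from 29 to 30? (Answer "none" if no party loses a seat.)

At 29 seats: Red 5, Blue 12, Green 12.
At 30 seats: Red 5, Blue 12, Green 13.
No party's allocation decreased.

none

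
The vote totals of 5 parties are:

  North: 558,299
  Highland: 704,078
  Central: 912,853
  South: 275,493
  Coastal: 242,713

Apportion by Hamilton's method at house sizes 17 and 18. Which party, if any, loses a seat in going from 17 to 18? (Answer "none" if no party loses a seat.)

Coastal

At 17 seats: North 3, Highland 4, Central 6, South 2, Coastal 2.
At 18 seats: North 4, Highland 5, Central 6, South 2, Coastal 1.
Coastal drops from 2 to 1.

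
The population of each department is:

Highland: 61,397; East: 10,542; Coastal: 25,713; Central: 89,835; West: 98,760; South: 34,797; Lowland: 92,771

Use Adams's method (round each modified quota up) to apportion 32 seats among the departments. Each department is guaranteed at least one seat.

Standard divisor 413815/32 ≈ 12931.719; standard quotas: Highland 4.748, East 0.815, Coastal 1.988, Central 6.947, West 7.637, South 2.691, Lowland 7.174.
Rounding up gives 5, 1, 2, 7, 8, 3, 8 = 34 seats, so the divisor must be adjusted.
With modified divisor 14500: modified quotas Highland 4.234, East 0.727, Coastal 1.773, Central 6.196, West 6.811, South 2.400, Lowland 6.398.
Rounding up: Highland 5, East 1, Coastal 2, Central 7, West 7, South 3, Lowland 7 (total 32).

Highland: 5, East: 1, Coastal: 2, Central: 7, West: 7, South: 3, Lowland: 7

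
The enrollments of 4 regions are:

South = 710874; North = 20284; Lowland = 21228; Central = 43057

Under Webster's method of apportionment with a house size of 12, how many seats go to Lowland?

Standard divisor 795443/12 ≈ 66286.917; standard quotas: South 10.724, North 0.306, Lowland 0.320, Central 0.650.
Rounding to the nearest integer gives South 11, North 0, Lowland 0, Central 1 — total 12, matching the house size, so no adjustment is needed.
Lowland receives 0.

0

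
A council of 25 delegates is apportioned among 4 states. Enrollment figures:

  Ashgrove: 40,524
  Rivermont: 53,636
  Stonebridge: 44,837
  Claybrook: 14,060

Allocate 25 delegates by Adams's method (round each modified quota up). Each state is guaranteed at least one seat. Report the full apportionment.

Standard divisor 153057/25 ≈ 6122.28; standard quotas: Ashgrove 6.619, Rivermont 8.761, Stonebridge 7.324, Claybrook 2.297.
Rounding up gives 7, 9, 8, 3 = 27 seats, so the divisor must be adjusted.
With modified divisor 6730: modified quotas Ashgrove 6.021, Rivermont 7.970, Stonebridge 6.662, Claybrook 2.089.
Rounding up: Ashgrove 7, Rivermont 8, Stonebridge 7, Claybrook 3 (total 25).

Ashgrove=7; Rivermont=8; Stonebridge=7; Claybrook=3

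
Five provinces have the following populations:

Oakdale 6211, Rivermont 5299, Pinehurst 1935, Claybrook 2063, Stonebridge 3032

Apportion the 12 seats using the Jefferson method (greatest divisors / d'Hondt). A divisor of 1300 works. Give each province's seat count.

Oakdale: 4, Rivermont: 4, Pinehurst: 1, Claybrook: 1, Stonebridge: 2

With modified divisor 1300: modified quotas Oakdale 4.778, Rivermont 4.076, Pinehurst 1.488, Claybrook 1.587, Stonebridge 2.332.
Rounding down: Oakdale 4, Rivermont 4, Pinehurst 1, Claybrook 1, Stonebridge 2 (total 12).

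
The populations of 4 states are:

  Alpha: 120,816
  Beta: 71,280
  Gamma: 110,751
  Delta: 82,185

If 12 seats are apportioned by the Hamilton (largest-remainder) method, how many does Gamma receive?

3

Total 385032; standard divisor 385032/12 = 32086.
Standard quotas: Alpha 3.7654, Beta 2.2215, Gamma 3.4517, Delta 2.5614.
Lower quotas: Alpha 3, Beta 2, Gamma 3, Delta 2 (sum 10, leaving 2 seats).
Remainders in descending order: Alpha 0.7654, Delta 0.5614, Gamma 0.4517, Beta 0.2215.
Largest remainders: Alpha, Delta receive the extra seats.
Gamma receives 3.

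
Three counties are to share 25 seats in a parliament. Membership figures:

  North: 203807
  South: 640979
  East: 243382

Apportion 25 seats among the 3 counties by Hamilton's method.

Standard divisor: 1088168 ÷ 25 ≈ 43526.72.
Standard quotas: North 4.6823, South 14.7261, East 5.5916.
Lower quotas: North 4, South 14, East 5 (sum 23, leaving 2 seats).
Remainders in descending order: South 0.7261, North 0.6823, East 0.5916.
Largest remainders: South, North receive the extra seats.

North=5; South=15; East=5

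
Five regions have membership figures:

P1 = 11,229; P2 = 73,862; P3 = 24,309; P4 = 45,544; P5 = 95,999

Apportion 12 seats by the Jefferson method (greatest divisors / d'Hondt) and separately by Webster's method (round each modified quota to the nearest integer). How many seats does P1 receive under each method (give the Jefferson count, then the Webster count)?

Jefferson: P1 0, P2 4, P3 1, P4 2, P5 5.
Webster: P1 1, P2 3, P3 1, P4 2, P5 5.
P1 gets 0 under Jefferson and 1 under Webster.

0 and 1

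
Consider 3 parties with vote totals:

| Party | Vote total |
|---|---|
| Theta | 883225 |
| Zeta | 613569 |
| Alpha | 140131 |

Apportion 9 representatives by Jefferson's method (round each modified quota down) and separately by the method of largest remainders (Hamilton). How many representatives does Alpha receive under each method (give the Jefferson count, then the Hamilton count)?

Jefferson: Theta 5, Zeta 4, Alpha 0.
Hamilton: Theta 5, Zeta 3, Alpha 1.
Alpha gets 0 under Jefferson and 1 under Hamilton.

0 and 1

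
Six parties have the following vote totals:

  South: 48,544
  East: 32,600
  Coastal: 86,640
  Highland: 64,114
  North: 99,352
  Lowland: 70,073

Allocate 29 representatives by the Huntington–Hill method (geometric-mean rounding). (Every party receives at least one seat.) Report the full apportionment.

With divisor 13691: modified quotas South 3.546, East 2.381, Coastal 6.328, Highland 4.683, North 7.257, Lowland 5.118.
Geometric-mean thresholds: South √(3·4)=3.464, East √(2·3)=2.449, Coastal √(6·7)=6.481, Highland √(4·5)=4.472, North √(7·8)=7.483, Lowland √(5·6)=5.477.
Each quota rounded against its threshold gives South 4, East 2, Coastal 6, Highland 5, North 7, Lowland 5 (total 29).

South 4, East 2, Coastal 6, Highland 5, North 7, Lowland 5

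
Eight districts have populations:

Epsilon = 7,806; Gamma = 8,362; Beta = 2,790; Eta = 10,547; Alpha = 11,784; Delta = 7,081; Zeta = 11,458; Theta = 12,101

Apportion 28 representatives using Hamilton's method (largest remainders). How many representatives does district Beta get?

1

Total 71929; standard divisor 71929/28 ≈ 2568.893.
Standard quotas: Epsilon 3.0387, Gamma 3.2551, Beta 1.0861, Eta 4.1057, Alpha 4.5872, Delta 2.7564, Zeta 4.4603, Theta 4.7106.
Lower quotas: Epsilon 3, Gamma 3, Beta 1, Eta 4, Alpha 4, Delta 2, Zeta 4, Theta 4 (sum 25, leaving 3 seats).
Remainders in descending order: Delta 0.7564, Theta 0.7106, Alpha 0.5872, Zeta 0.4603, Gamma 0.2551, Eta 0.1057, Beta 0.0861, Epsilon 0.0387.
The surplus seats go to Delta, Theta, Alpha.
Beta receives 1.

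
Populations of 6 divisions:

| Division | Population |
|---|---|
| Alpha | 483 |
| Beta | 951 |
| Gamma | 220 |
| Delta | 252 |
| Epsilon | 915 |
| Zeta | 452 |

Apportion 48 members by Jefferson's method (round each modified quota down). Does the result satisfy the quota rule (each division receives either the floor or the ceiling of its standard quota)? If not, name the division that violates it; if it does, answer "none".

Standard quotas: Alpha 7.083, Beta 13.947, Gamma 3.226, Delta 3.696, Epsilon 13.419, Zeta 6.629.
Jefferson allocation: Alpha 7, Beta 14, Gamma 3, Delta 3, Epsilon 14, Zeta 7.
Every allocation lies between the lower and upper quota.

none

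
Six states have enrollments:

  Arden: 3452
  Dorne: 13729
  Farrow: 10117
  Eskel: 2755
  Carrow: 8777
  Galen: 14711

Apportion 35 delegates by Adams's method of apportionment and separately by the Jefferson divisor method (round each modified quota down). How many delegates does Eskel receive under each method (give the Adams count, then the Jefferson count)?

2 and 1

Adams: Arden 3, Dorne 9, Farrow 6, Eskel 2, Carrow 6, Galen 9.
Jefferson: Arden 2, Dorne 9, Farrow 7, Eskel 1, Carrow 6, Galen 10.
Eskel gets 2 under Adams and 1 under Jefferson.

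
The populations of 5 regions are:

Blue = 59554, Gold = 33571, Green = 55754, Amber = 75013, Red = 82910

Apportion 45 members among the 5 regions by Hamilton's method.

Blue 9, Gold 5, Green 8, Amber 11, Red 12

Total 306802; standard divisor 306802/45 ≈ 6817.822.
Standard quotas: Blue 8.7350, Gold 4.9240, Green 8.1777, Amber 11.0025, Red 12.1608.
Lower quotas: Blue 8, Gold 4, Green 8, Amber 11, Red 12 (sum 43, leaving 2 seats).
Remainders in descending order: Gold 0.9240, Blue 0.7350, Green 0.1777, Red 0.1608, Amber 0.0025.
The surplus seats go to Gold, Blue.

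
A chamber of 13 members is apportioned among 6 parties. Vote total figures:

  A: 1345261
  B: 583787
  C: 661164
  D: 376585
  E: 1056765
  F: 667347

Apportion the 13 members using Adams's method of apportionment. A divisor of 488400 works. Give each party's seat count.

A=3, B=2, C=2, D=1, E=3, F=2

With modified divisor 488400: modified quotas A 2.754, B 1.195, C 1.354, D 0.771, E 2.164, F 1.366.
Rounding up: A 3, B 2, C 2, D 1, E 3, F 2 (total 13).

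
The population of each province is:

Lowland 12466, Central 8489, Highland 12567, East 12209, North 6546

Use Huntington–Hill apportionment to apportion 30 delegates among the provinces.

With divisor 1782: modified quotas Lowland 6.996, Central 4.764, Highland 7.052, East 6.851, North 3.673.
Geometric-mean thresholds: Lowland √(6·7)=6.481, Central √(4·5)=4.472, Highland √(7·8)=7.483, East √(6·7)=6.481, North √(3·4)=3.464.
Each quota rounded against its threshold gives Lowland 7, Central 5, Highland 7, East 7, North 4 (total 30).

Lowland 7; Central 5; Highland 7; East 7; North 4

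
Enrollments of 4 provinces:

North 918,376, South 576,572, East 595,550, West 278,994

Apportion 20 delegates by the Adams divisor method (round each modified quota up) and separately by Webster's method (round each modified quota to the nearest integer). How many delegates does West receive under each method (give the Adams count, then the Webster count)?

Adams: North 7, South 5, East 5, West 3.
Webster: North 8, South 5, East 5, West 2.
West gets 3 under Adams and 2 under Webster.

3 and 2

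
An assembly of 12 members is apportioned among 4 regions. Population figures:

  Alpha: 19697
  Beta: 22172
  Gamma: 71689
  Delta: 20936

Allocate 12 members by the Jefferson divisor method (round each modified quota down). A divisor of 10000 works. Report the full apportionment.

With modified divisor 10000: modified quotas Alpha 1.970, Beta 2.217, Gamma 7.169, Delta 2.094.
Rounding down: Alpha 1, Beta 2, Gamma 7, Delta 2 (total 12).

Alpha: 1; Beta: 2; Gamma: 7; Delta: 2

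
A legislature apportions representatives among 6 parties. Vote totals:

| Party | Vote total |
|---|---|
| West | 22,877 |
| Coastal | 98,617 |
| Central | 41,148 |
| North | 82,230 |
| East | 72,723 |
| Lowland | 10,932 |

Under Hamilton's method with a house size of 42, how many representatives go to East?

9

Total 328527; standard divisor 328527/42 ≈ 7822.071.
Standard quotas: West 2.9247, Coastal 12.6075, Central 5.2605, North 10.5126, East 9.2972, Lowland 1.3976.
Lower quotas: West 2, Coastal 12, Central 5, North 10, East 9, Lowland 1 (sum 39, leaving 3 seats).
Remainders in descending order: West 0.9247, Coastal 0.6075, North 0.5126, Lowland 0.3976, East 0.2972, Central 0.2605.
The surplus seats go to West, Coastal, North.
East receives 9.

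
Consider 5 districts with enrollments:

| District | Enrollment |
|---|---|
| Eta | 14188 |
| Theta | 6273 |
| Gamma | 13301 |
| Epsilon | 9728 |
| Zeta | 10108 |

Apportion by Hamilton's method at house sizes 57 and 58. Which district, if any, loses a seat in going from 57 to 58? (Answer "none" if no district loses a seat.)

none

At 57 seats: Eta 15, Theta 7, Gamma 14, Epsilon 10, Zeta 11.
At 58 seats: Eta 15, Theta 7, Gamma 14, Epsilon 11, Zeta 11.
No district's allocation decreased.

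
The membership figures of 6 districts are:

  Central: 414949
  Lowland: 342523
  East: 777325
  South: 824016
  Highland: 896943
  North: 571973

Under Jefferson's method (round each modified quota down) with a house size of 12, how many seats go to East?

2

Standard divisor 3827729/12 ≈ 318977.417; standard quotas: Central 1.301, Lowland 1.074, East 2.437, South 2.583, Highland 2.812, North 1.793.
Rounding down gives 1, 1, 2, 2, 2, 1 = 9 seats, so the divisor must be adjusted.
With modified divisor 266900: modified quotas Central 1.555, Lowland 1.283, East 2.912, South 3.087, Highland 3.361, North 2.143.
Rounding down: Central 1, Lowland 1, East 2, South 3, Highland 3, North 2 (total 12).
East receives 2.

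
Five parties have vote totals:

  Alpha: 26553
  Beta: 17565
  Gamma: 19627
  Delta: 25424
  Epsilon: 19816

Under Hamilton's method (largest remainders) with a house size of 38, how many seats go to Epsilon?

7

The standard divisor is 108985/38 ≈ 2868.026.
Standard quotas: Alpha 9.2583, Beta 6.1244, Gamma 6.8434, Delta 8.8646, Epsilon 6.9093.
Lower quotas: Alpha 9, Beta 6, Gamma 6, Delta 8, Epsilon 6 (sum 35, leaving 3 seats).
Remainders in descending order: Epsilon 0.9093, Delta 0.8646, Gamma 0.8434, Alpha 0.2583, Beta 0.1244.
Largest remainders: Epsilon, Delta, Gamma receive the extra seats.
Epsilon receives 7.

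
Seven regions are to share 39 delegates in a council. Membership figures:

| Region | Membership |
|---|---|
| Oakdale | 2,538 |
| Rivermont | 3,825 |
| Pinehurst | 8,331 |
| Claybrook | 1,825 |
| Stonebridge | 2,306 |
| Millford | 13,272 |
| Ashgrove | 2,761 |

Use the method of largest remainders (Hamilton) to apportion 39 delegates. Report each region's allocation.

Oakdale: 3, Rivermont: 4, Pinehurst: 9, Claybrook: 2, Stonebridge: 3, Millford: 15, Ashgrove: 3

Total 34858; standard divisor 34858/39 ≈ 893.795.
Standard quotas: Oakdale 2.8396, Rivermont 4.2795, Pinehurst 9.3209, Claybrook 2.0419, Stonebridge 2.5800, Millford 14.8490, Ashgrove 3.0891.
Lower quotas: Oakdale 2, Rivermont 4, Pinehurst 9, Claybrook 2, Stonebridge 2, Millford 14, Ashgrove 3 (sum 36, leaving 3 seats).
Remainders in descending order: Millford 0.8490, Oakdale 0.8396, Stonebridge 0.5800, Pinehurst 0.3209, Rivermont 0.2795, Ashgrove 0.0891, Claybrook 0.0419.
The surplus seats go to Millford, Oakdale, Stonebridge.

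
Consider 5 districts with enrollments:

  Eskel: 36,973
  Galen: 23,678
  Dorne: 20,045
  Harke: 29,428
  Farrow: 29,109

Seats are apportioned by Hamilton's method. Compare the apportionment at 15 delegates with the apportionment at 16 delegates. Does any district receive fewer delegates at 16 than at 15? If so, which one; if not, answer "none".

At 15 seats: Eskel 4, Galen 3, Dorne 2, Harke 3, Farrow 3.
At 16 seats: Eskel 4, Galen 3, Dorne 2, Harke 4, Farrow 3.
No district's allocation decreased.

none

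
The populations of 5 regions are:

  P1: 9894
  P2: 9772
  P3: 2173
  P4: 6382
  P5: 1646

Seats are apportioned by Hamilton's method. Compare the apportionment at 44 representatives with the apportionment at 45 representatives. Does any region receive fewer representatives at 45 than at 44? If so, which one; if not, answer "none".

P5

At 44 seats: P1 15, P2 14, P3 3, P4 9, P5 3.
At 45 seats: P1 15, P2 15, P3 3, P4 10, P5 2.
P5 drops from 3 to 2.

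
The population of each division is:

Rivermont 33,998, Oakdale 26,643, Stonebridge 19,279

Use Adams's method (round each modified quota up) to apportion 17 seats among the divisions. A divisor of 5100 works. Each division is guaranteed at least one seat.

Rivermont 7, Oakdale 6, Stonebridge 4

With modified divisor 5100: modified quotas Rivermont 6.666, Oakdale 5.224, Stonebridge 3.780.
Rounding up: Rivermont 7, Oakdale 6, Stonebridge 4 (total 17).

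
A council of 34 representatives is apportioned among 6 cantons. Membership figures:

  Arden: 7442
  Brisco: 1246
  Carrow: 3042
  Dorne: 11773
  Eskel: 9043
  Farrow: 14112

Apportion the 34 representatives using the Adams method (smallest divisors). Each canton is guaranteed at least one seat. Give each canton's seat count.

Arden: 5, Brisco: 1, Carrow: 3, Dorne: 8, Eskel: 7, Farrow: 10

Standard divisor 46658/34 ≈ 1372.294; standard quotas: Arden 5.423, Brisco 0.908, Carrow 2.217, Dorne 8.579, Eskel 6.590, Farrow 10.284.
Rounding up gives 6, 1, 3, 9, 7, 11 = 37 seats, so the divisor must be adjusted.
With modified divisor 1500: modified quotas Arden 4.961, Brisco 0.831, Carrow 2.028, Dorne 7.849, Eskel 6.029, Farrow 9.408.
Rounding up: Arden 5, Brisco 1, Carrow 3, Dorne 8, Eskel 7, Farrow 10 (total 34).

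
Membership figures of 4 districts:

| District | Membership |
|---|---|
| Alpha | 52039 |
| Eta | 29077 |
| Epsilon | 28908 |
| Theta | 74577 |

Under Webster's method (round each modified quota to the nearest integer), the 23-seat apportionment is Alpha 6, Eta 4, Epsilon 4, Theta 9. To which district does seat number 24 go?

Alpha

Priority for the next seat is population ÷ (current seats + 0.5).
Priorities: Alpha 8006.000, Eta 6461.556, Epsilon 6424.000, Theta 7850.211.
Highest priority: Alpha.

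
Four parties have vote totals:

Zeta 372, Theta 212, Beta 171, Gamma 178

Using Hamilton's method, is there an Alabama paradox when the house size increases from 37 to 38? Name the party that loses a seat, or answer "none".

none

At 37 seats: Zeta 15, Theta 8, Beta 7, Gamma 7.
At 38 seats: Zeta 15, Theta 9, Beta 7, Gamma 7.
No party's allocation decreased.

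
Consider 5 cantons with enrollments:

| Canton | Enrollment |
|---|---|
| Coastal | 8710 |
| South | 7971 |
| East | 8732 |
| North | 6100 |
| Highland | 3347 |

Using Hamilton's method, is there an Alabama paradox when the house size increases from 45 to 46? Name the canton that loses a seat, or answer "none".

At 45 seats: Coastal 11, South 10, East 11, North 8, Highland 5.
At 46 seats: Coastal 11, South 11, East 12, North 8, Highland 4.
Highland drops from 5 to 4.

Highland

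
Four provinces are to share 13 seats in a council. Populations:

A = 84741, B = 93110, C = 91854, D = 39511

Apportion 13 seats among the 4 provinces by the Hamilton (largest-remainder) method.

A: 3, B: 4, C: 4, D: 2

The standard divisor is 309216/13 ≈ 23785.846.
Standard quotas: A 3.5627, B 3.9145, C 3.8617, D 1.6611.
Lower quotas: A 3, B 3, C 3, D 1 (sum 10, leaving 3 seats).
Remainders in descending order: B 0.9145, C 0.8617, D 0.6611, A 0.5627.
Largest remainders: B, C, D receive the extra seats.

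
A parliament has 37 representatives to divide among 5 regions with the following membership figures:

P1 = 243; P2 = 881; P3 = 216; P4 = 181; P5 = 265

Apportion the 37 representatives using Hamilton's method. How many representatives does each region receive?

Standard divisor: 1786 ÷ 37 ≈ 48.27.
Standard quotas: P1 5.034, P2 18.251, P3 4.475, P4 3.750, P5 5.490.
Lower quotas: P1 5, P2 18, P3 4, P4 3, P5 5 (sum 35, leaving 2 seats).
Remainders in descending order: P4 0.750, P5 0.490, P3 0.475, P2 0.251, P1 0.034.
The surplus seats go to P4, P5.

P1 5, P2 18, P3 4, P4 4, P5 6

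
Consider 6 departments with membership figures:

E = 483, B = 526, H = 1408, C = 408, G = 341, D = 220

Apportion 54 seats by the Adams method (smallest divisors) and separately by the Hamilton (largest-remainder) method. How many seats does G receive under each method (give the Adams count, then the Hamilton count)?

Adams: E 8, B 8, H 21, C 7, G 6, D 4.
Hamilton: E 8, B 8, H 22, C 7, G 5, D 4.
G gets 6 under Adams and 5 under Hamilton.

6 and 5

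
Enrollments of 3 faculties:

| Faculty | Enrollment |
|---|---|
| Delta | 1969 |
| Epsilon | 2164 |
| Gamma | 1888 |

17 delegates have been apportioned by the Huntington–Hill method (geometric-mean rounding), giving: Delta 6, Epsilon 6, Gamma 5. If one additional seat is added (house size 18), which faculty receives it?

Gamma

Priority for the next seat is population ÷ (√(s·(s+1))).
Priorities: Delta 303.823, Epsilon 333.912, Gamma 344.700.
Highest priority: Gamma.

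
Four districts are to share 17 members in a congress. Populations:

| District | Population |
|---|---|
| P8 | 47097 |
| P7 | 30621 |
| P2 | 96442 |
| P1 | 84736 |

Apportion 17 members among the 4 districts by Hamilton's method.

The standard divisor is 258896/17 ≈ 15229.176.
Standard quotas: P8 3.0926, P7 2.0107, P2 6.3327, P1 5.5641.
Lower quotas: P8 3, P7 2, P2 6, P1 5 (sum 16, leaving 1 seat).
Remainders in descending order: P1 0.5641, P2 0.3327, P8 0.0926, P7 0.0107.
Largest remainder: P1 receives the extra seat.

P8 3, P7 2, P2 6, P1 6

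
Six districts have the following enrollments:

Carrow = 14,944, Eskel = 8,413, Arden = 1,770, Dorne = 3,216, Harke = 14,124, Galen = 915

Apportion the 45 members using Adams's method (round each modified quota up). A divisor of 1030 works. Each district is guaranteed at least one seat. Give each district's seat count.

With modified divisor 1030: modified quotas Carrow 14.509, Eskel 8.168, Arden 1.718, Dorne 3.122, Harke 13.713, Galen 0.888.
Rounding up: Carrow 15, Eskel 9, Arden 2, Dorne 4, Harke 14, Galen 1 (total 45).

Carrow=15, Eskel=9, Arden=2, Dorne=4, Harke=14, Galen=1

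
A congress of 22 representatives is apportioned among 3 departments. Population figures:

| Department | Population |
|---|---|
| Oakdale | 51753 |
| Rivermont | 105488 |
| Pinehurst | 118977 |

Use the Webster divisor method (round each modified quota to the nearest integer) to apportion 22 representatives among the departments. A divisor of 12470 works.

With modified divisor 12470: modified quotas Oakdale 4.150, Rivermont 8.459, Pinehurst 9.541.
Rounding to the nearest integer: Oakdale 4, Rivermont 8, Pinehurst 10 (total 22).

Oakdale=4, Rivermont=8, Pinehurst=10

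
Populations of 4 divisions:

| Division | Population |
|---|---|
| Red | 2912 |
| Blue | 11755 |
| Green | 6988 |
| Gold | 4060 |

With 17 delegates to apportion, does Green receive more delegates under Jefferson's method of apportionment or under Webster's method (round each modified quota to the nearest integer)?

Jefferson: Red 2, Blue 8, Green 5, Gold 2.
Webster: Red 2, Blue 8, Green 4, Gold 3.
Green gets 5 under Jefferson and 4 under Webster.

Jefferson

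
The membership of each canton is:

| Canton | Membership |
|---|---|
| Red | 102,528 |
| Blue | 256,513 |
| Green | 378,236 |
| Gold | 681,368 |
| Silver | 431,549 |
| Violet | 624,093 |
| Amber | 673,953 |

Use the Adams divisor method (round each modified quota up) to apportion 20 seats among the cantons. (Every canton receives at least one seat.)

Standard divisor 3148240/20 ≈ 157412; standard quotas: Red 0.651, Blue 1.630, Green 2.403, Gold 4.329, Silver 2.742, Violet 3.965, Amber 4.281.
Rounding up gives 1, 2, 3, 5, 3, 4, 5 = 23 seats, so the divisor must be adjusted.
With modified divisor 198600: modified quotas Red 0.516, Blue 1.292, Green 1.905, Gold 3.431, Silver 2.173, Violet 3.142, Amber 3.394.
Rounding up: Red 1, Blue 2, Green 2, Gold 4, Silver 3, Violet 4, Amber 4 (total 20).

Red=1; Blue=2; Green=2; Gold=4; Silver=3; Violet=4; Amber=4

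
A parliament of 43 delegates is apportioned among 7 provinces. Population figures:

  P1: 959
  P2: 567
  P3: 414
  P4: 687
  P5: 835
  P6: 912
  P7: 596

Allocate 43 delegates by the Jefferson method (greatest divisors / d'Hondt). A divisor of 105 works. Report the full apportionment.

P1: 9; P2: 5; P3: 3; P4: 6; P5: 7; P6: 8; P7: 5

With modified divisor 105: modified quotas P1 9.133, P2 5.400, P3 3.943, P4 6.543, P5 7.952, P6 8.686, P7 5.676.
Rounding down: P1 9, P2 5, P3 3, P4 6, P5 7, P6 8, P7 5 (total 43).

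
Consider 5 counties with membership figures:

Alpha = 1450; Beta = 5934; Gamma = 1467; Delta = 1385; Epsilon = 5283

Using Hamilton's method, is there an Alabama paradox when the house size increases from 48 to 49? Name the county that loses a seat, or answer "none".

At 48 seats: Alpha 5, Beta 18, Gamma 5, Delta 4, Epsilon 16.
At 49 seats: Alpha 4, Beta 19, Gamma 5, Delta 4, Epsilon 17.
Alpha drops from 5 to 4.

Alpha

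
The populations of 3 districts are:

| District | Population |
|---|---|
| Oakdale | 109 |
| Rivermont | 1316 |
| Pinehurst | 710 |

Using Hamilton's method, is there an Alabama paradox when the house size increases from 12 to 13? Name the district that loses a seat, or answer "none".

At 12 seats: Oakdale 1, Rivermont 7, Pinehurst 4.
At 13 seats: Oakdale 1, Rivermont 8, Pinehurst 4.
No district's allocation decreased.

none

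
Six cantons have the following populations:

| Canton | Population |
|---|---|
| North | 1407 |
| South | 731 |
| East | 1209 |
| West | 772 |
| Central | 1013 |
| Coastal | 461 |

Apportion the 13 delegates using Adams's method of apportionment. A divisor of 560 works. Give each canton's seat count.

With modified divisor 560: modified quotas North 2.513, South 1.305, East 2.159, West 1.379, Central 1.809, Coastal 0.823.
Rounding up: North 3, South 2, East 3, West 2, Central 2, Coastal 1 (total 13).

North: 3; South: 2; East: 3; West: 2; Central: 2; Coastal: 1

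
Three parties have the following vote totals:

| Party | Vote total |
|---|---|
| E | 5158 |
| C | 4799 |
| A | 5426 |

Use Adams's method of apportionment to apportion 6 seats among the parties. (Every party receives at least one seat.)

Standard divisor 15383/6 ≈ 2563.833; standard quotas: E 2.012, C 1.872, A 2.116.
Rounding up gives 3, 2, 3 = 8 seats, so the divisor must be adjusted.
With modified divisor 3800: modified quotas E 1.357, C 1.263, A 1.428.
Rounding up: E 2, C 2, A 2 (total 6).

E=2, C=2, A=2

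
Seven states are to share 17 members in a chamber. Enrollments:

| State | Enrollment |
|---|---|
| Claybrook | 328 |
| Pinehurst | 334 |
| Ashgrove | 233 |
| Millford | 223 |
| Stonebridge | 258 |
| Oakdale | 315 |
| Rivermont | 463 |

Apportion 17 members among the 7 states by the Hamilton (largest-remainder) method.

Total 2154; standard divisor 2154/17 ≈ 126.706.
Standard quotas: Claybrook 2.589, Pinehurst 2.636, Ashgrove 1.839, Millford 1.760, Stonebridge 2.036, Oakdale 2.486, Rivermont 3.654.
Lower quotas: Claybrook 2, Pinehurst 2, Ashgrove 1, Millford 1, Stonebridge 2, Oakdale 2, Rivermont 3 (sum 13, leaving 4 seats).
Remainders in descending order: Ashgrove 0.839, Millford 0.760, Rivermont 0.654, Pinehurst 0.636, Claybrook 0.589, Oakdale 0.486, Stonebridge 0.036.
Largest remainders: Ashgrove, Millford, Rivermont, Pinehurst receive the extra seats.

Claybrook=2; Pinehurst=3; Ashgrove=2; Millford=2; Stonebridge=2; Oakdale=2; Rivermont=4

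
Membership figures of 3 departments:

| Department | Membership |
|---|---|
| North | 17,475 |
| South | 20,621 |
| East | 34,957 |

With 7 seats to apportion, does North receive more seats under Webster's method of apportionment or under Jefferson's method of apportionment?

Webster: North 2, South 2, East 3.
Jefferson: North 1, South 2, East 4.
North gets 2 under Webster and 1 under Jefferson.

Webster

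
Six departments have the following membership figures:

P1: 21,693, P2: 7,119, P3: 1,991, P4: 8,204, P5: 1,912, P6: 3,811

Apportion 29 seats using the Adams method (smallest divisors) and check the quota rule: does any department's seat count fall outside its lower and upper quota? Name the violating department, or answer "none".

P1

Standard quotas: P1 14.064, P2 4.615, P3 1.291, P4 5.319, P5 1.240, P6 2.471.
Adams allocation: P1 13, P2 4, P3 2, P4 5, P5 2, P6 3.
P1 has quota 14.064 (lower 14, upper 15) but receives 13 — outside the quota interval.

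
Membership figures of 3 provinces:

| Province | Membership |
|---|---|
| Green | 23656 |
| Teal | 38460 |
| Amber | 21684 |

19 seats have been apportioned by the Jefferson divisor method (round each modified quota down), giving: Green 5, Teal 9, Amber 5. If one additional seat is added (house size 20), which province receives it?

Priority for the next seat is population ÷ (current seats + 1).
Priorities: Green 3942.667, Teal 3846.000, Amber 3614.000.
Highest priority: Green.

Green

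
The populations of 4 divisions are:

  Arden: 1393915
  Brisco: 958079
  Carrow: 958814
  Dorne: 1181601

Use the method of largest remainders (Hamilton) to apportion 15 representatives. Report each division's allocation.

Arden=5, Brisco=3, Carrow=3, Dorne=4

Standard divisor: 4492409 ÷ 15 ≈ 299493.933.
Standard quotas: Arden 4.6542, Brisco 3.1990, Carrow 3.2014, Dorne 3.9453.
Lower quotas: Arden 4, Brisco 3, Carrow 3, Dorne 3 (sum 13, leaving 2 seats).
Remainders in descending order: Dorne 0.9453, Arden 0.6542, Carrow 0.2014, Brisco 0.1990.
Largest remainders: Dorne, Arden receive the extra seats.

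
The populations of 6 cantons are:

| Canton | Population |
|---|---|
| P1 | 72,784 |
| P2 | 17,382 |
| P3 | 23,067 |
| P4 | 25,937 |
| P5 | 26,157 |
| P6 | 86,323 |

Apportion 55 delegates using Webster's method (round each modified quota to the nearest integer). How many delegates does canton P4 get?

Standard divisor 251650/55 ≈ 4575.455; standard quotas: P1 15.907, P2 3.799, P3 5.041, P4 5.669, P5 5.717, P6 18.867.
Rounding to the nearest integer gives 16, 4, 5, 6, 6, 19 = 56 seats, so the divisor must be adjusted.
With modified divisor 4680: modified quotas P1 15.552, P2 3.714, P3 4.929, P4 5.542, P5 5.589, P6 18.445.
Rounding to the nearest integer: P1 16, P2 4, P3 5, P4 6, P5 6, P6 18 (total 55).
P4 receives 6.

6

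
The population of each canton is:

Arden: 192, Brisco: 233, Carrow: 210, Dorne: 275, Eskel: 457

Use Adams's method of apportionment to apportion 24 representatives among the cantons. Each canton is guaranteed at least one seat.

Arden 3, Brisco 4, Carrow 4, Dorne 5, Eskel 8

Standard divisor 1367/24 ≈ 56.958; standard quotas: Arden 3.371, Brisco 4.091, Carrow 3.687, Dorne 4.828, Eskel 8.023.
Rounding up gives 4, 5, 4, 5, 9 = 27 seats, so the divisor must be adjusted.
With modified divisor 65: modified quotas Arden 2.954, Brisco 3.585, Carrow 3.231, Dorne 4.231, Eskel 7.031.
Rounding up: Arden 3, Brisco 4, Carrow 4, Dorne 5, Eskel 8 (total 24).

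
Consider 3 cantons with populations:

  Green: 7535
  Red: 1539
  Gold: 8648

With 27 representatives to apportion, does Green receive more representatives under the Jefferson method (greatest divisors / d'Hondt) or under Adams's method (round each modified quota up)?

Jefferson

Jefferson: Green 12, Red 2, Gold 13.
Adams: Green 11, Red 3, Gold 13.
Green gets 12 under Jefferson and 11 under Adams.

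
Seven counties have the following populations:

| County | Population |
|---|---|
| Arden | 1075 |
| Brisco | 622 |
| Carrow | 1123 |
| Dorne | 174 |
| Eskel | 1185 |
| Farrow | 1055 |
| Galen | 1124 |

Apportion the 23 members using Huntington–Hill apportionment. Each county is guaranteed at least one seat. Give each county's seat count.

Arden 4; Brisco 2; Carrow 4; Dorne 1; Eskel 4; Farrow 4; Galen 4

With divisor 285: modified quotas Arden 3.772, Brisco 2.182, Carrow 3.940, Dorne 0.611, Eskel 4.158, Farrow 3.702, Galen 3.944.
Geometric-mean thresholds: Arden √(3·4)=3.464, Brisco √(2·3)=2.449, Carrow √(3·4)=3.464, Dorne (min 1), Eskel √(4·5)=4.472, Farrow √(3·4)=3.464, Galen √(3·4)=3.464.
Each quota rounded against its threshold gives Arden 4, Brisco 2, Carrow 4, Dorne 1, Eskel 4, Farrow 4, Galen 4 (total 23).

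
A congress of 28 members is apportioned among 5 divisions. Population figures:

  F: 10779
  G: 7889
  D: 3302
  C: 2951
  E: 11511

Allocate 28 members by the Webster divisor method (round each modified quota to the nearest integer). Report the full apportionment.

F=8, G=6, D=3, C=2, E=9

Standard divisor 36432/28 ≈ 1301.143; standard quotas: F 8.284, G 6.063, D 2.538, C 2.268, E 8.847.
Rounding to the nearest integer gives F 8, G 6, D 3, C 2, E 9 — total 28, matching the house size, so no adjustment is needed.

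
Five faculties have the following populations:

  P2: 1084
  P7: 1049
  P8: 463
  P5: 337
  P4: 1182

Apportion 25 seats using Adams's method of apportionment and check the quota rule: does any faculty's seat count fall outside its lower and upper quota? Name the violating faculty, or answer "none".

none

Standard quotas: P2 6.586, P7 6.373, P8 2.813, P5 2.047, P4 7.181.
Adams allocation: P2 7, P7 6, P8 3, P5 2, P4 7.
Every allocation lies between the lower and upper quota.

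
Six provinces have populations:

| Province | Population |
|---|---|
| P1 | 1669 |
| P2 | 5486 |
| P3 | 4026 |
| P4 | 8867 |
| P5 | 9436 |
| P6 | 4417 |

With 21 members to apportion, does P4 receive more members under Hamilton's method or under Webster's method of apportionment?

Hamilton: P1 1, P2 3, P3 3, P4 5, P5 6, P6 3.
Webster: P1 1, P2 3, P3 2, P4 6, P5 6, P6 3.
P4 gets 5 under Hamilton and 6 under Webster.

Webster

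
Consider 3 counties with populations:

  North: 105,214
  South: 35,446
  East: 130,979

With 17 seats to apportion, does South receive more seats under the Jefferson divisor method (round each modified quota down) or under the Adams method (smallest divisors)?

Jefferson: North 7, South 2, East 8.
Adams: North 6, South 3, East 8.
South gets 2 under Jefferson and 3 under Adams.

Adams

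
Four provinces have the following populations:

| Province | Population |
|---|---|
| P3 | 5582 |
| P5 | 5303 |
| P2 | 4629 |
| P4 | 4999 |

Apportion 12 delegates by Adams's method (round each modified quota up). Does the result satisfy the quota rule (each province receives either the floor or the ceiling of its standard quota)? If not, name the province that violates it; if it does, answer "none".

Standard quotas: P3 3.265, P5 3.102, P2 2.708, P4 2.924.
Adams allocation: P3 3, P5 3, P2 3, P4 3.
Every allocation lies between the lower and upper quota.

none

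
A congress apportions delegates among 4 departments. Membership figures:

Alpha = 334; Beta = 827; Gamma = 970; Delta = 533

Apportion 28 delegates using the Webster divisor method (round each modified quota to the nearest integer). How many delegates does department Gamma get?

Standard divisor 2664/28 ≈ 95.143; standard quotas: Alpha 3.511, Beta 8.692, Gamma 10.195, Delta 5.602.
Rounding to the nearest integer gives 4, 9, 10, 6 = 29 seats, so the divisor must be adjusted.
With modified divisor 96: modified quotas Alpha 3.479, Beta 8.615, Gamma 10.104, Delta 5.552.
Rounding to the nearest integer: Alpha 3, Beta 9, Gamma 10, Delta 6 (total 28).
Gamma receives 10.

10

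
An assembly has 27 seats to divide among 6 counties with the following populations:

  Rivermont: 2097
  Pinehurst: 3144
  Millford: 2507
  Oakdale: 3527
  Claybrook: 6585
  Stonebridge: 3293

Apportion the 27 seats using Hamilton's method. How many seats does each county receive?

Rivermont=3; Pinehurst=4; Millford=3; Oakdale=5; Claybrook=8; Stonebridge=4

The standard divisor is 21153/27 ≈ 783.444.
Standard quotas: Rivermont 2.6766, Pinehurst 4.0130, Millford 3.2000, Oakdale 4.5019, Claybrook 8.4052, Stonebridge 4.2032.
Lower quotas: Rivermont 2, Pinehurst 4, Millford 3, Oakdale 4, Claybrook 8, Stonebridge 4 (sum 25, leaving 2 seats).
Remainders in descending order: Rivermont 0.6766, Oakdale 0.5019, Claybrook 0.4052, Stonebridge 0.2032, Millford 0.2000, Pinehurst 0.0130.
The surplus seats go to Rivermont, Oakdale.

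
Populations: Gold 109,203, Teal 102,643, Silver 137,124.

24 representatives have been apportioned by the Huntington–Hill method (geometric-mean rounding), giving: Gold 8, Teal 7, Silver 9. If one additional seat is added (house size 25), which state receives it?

Silver

Priority for the next seat is population ÷ (√(s·(s+1))).
Priorities: Gold 12869.697, Teal 13716.248, Silver 14454.139.
Highest priority: Silver.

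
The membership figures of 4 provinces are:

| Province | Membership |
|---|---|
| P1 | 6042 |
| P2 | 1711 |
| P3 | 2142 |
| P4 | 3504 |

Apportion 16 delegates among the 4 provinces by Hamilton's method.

The standard divisor is 13399/16 ≈ 837.438.
Standard quotas: P1 7.2149, P2 2.0431, P3 2.5578, P4 4.1842.
Lower quotas: P1 7, P2 2, P3 2, P4 4 (sum 15, leaving 1 seat).
Remainders in descending order: P3 0.5578, P1 0.2149, P4 0.1842, P2 0.0431.
The surplus seat goes to P3.

P1 7, P2 2, P3 3, P4 4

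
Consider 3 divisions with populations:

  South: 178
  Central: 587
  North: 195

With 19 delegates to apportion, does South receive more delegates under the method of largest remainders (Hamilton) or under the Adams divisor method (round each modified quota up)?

Adams

Hamilton: South 3, Central 12, North 4.
Adams: South 4, Central 11, North 4.
South gets 3 under Hamilton and 4 under Adams.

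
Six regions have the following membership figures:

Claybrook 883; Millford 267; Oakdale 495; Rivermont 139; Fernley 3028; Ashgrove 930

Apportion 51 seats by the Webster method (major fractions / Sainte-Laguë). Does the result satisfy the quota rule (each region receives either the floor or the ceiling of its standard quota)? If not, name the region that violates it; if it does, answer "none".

Fernley

Standard quotas: Claybrook 7.843, Millford 2.371, Oakdale 4.397, Rivermont 1.235, Fernley 26.894, Ashgrove 8.260.
Webster allocation: Claybrook 8, Millford 2, Oakdale 4, Rivermont 1, Fernley 28, Ashgrove 8.
Fernley has quota 26.894 (lower 26, upper 27) but receives 28 — outside the quota interval.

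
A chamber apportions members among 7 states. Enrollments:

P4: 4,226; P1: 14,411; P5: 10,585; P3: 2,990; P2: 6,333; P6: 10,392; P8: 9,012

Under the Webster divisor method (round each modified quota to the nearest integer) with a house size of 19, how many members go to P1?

Standard divisor 57949/19 ≈ 3049.947; standard quotas: P4 1.386, P1 4.725, P5 3.471, P3 0.980, P2 2.076, P6 3.407, P8 2.955.
Rounding to the nearest integer gives 1, 5, 3, 1, 2, 3, 3 = 18 seats, so the divisor must be adjusted.
With modified divisor 3000: modified quotas P4 1.409, P1 4.804, P5 3.528, P3 0.997, P2 2.111, P6 3.464, P8 3.004.
Rounding to the nearest integer: P4 1, P1 5, P5 4, P3 1, P2 2, P6 3, P8 3 (total 19).
P1 receives 5.

5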